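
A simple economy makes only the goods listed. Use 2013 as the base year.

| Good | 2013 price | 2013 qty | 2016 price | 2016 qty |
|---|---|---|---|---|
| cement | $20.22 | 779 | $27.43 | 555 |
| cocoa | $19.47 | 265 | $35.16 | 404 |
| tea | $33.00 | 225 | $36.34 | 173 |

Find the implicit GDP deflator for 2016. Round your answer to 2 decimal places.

Nominal GDP 2016 = 27.43·555 + 35.16·404 + 36.34·173 = 35715.11.
Real GDP 2016 (at 2013 prices) = 20.22·555 + 19.47·404 + 33.00·173 = 24796.98.
Deflator = Nominal/Real × 100 = 35715.11/24796.98 × 100 = 144.030.

144.03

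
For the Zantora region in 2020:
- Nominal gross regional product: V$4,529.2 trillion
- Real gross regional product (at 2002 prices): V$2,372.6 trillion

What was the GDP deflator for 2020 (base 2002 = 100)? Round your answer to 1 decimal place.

GDP deflator = (Nominal / Real) × 100 = 4529.2 / 2372.6 × 100 = 190.90.

190.9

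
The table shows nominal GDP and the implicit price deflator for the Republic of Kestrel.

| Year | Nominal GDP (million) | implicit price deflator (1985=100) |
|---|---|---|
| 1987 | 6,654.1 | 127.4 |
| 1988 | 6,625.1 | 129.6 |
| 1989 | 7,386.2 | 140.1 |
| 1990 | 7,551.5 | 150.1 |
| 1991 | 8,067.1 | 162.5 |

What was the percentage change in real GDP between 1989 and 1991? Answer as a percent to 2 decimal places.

Real GDP 1989 = 7386.2/1.401 = 5272.09.
Real GDP 1991 = 8067.1/1.625 = 4964.37.
Change = 4964.37/5272.09 − 1 = -0.0584.

-5.84%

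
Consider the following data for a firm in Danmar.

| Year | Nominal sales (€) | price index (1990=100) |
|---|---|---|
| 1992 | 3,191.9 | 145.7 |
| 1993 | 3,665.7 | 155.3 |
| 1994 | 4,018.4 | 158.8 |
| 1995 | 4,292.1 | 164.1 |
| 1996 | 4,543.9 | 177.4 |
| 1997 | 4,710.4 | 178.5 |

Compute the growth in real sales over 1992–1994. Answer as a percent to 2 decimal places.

15.51%

Real sales 1992 = 3191.9/1.457 = 2190.73.
Real sales 1994 = 4018.4/1.588 = 2530.48.
Change = 2530.48/2190.73 − 1 = 0.1551.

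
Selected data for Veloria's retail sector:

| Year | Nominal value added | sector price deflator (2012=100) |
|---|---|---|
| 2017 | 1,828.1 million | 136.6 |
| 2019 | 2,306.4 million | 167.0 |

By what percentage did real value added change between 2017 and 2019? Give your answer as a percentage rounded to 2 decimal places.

Real value added 2017 = 1828.1 / 1.366 = 1338.29.
Real value added 2019 = 2306.4 / 1.670 = 1381.08.
Real growth = 1381.08 / 1338.29 − 1 = 0.0320.

3.20%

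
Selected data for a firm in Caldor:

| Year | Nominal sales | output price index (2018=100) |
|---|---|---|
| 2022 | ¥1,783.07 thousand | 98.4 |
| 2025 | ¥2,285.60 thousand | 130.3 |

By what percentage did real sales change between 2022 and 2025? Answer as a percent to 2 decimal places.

Real sales 2022 = 1783.07 / 0.984 = 1812.06.
Real sales 2025 = 2285.60 / 1.303 = 1754.11.
Real growth = 1754.11 / 1812.06 − 1 = -0.0320.

-3.20%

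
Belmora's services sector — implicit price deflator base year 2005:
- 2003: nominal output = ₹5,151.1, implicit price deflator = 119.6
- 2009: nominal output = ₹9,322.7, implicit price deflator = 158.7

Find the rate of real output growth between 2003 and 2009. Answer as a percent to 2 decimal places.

Deflate each year: 2003 → 5151.1/1.196 = 4306.94; 2009 → 9322.7/1.587 = 5874.42.
So real output changed by 5874.42/4306.94 − 1 = 0.3639, i.e. 36.39%.

36.39%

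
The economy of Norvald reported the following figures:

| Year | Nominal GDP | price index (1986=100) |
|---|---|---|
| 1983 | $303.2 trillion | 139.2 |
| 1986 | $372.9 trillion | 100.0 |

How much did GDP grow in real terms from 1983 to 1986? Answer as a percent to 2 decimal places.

71.20%

Deflate each year: 1983 → 303.2/1.392 = 217.82; 1986 → 372.9/1.000 = 372.90.
So real GDP changed by 372.90/217.82 − 1 = 0.7120, i.e. 71.20%.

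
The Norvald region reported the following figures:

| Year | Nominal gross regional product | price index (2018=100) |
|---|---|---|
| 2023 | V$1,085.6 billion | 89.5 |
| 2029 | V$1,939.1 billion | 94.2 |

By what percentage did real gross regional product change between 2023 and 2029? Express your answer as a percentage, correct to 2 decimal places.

69.71%

Real gross regional product 2023 = 1085.6 / 0.895 = 1212.96.
Real gross regional product 2029 = 1939.1 / 0.942 = 2058.49.
Real growth = 2058.49 / 1212.96 − 1 = 0.6971.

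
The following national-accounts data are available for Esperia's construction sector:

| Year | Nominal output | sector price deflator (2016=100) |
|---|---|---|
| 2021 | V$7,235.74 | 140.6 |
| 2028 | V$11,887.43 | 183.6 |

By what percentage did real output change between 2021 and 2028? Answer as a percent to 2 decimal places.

25.81%

Real output 2021 = 7235.74 / 1.406 = 5146.33.
Real output 2028 = 11887.43 / 1.836 = 6474.64.
Real growth = 6474.64 / 5146.33 − 1 = 0.2581.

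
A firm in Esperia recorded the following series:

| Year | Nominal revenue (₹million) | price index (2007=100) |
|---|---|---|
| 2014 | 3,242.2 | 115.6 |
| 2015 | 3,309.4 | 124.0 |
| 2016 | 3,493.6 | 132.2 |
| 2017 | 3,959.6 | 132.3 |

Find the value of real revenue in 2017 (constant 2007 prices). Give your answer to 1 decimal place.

₹2,992.9 million

Real revenue 2017 = 3959.6 / 1.323 = 2992.89.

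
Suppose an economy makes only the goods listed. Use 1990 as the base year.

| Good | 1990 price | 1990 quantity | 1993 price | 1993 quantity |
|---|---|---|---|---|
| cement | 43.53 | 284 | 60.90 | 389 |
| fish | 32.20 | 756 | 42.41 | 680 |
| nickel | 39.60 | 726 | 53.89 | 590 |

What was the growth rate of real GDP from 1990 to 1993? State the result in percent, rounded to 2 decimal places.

-4.98%

Real GDP 1990 = Nominal GDP 1990 = 43.53·284 + 32.20·756 + 39.60·726 = 65455.32.
Real GDP 1993 (at 1990 prices) = 43.53·389 + 32.20·680 + 39.60·590 = 62193.17.
Real growth = 62193.17/65455.32 − 1 = -0.0498.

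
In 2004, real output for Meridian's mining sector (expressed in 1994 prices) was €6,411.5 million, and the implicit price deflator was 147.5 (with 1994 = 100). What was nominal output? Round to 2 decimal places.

Nominal output = Real × (implicit price deflator/100) = 6411.5 × 1.475 = 9456.96.

€9,456.96 million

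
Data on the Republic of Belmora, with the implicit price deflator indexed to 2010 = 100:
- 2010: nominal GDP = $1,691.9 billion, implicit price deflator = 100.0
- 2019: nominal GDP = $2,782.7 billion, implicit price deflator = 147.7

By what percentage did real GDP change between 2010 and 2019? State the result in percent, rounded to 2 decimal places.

11.36%

Deflate each year: 2010 → 1691.9/1.000 = 1691.90; 2019 → 2782.7/1.477 = 1884.02.
So real GDP changed by 1884.02/1691.90 − 1 = 0.1136, i.e. 11.36%.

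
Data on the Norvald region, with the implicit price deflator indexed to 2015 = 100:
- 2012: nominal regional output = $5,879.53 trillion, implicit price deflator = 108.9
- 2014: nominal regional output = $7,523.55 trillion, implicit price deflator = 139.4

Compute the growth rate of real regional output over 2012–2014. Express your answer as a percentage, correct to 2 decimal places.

Real regional output 2012 = 5879.53 / 1.089 = 5399.02.
Real regional output 2014 = 7523.55 / 1.394 = 5397.09.
Real growth = 5397.09 / 5399.02 − 1 = -0.0004.

-0.04%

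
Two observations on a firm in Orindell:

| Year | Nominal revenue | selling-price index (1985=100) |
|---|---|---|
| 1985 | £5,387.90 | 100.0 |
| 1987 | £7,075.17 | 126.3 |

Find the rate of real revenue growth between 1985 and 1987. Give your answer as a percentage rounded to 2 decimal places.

3.97%

Deflate each year: 1985 → 5387.90/1.000 = 5387.90; 1987 → 7075.17/1.263 = 5601.88.
So real revenue changed by 5601.88/5387.90 − 1 = 0.0397, i.e. 3.97%.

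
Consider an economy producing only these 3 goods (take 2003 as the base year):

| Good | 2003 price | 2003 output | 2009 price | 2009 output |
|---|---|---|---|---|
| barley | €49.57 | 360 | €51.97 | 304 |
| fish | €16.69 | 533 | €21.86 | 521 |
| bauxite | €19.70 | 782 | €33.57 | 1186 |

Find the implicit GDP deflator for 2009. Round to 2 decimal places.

Nominal GDP 2009 = 51.97·304 + 21.86·521 + 33.57·1186 = 67001.96.
Real GDP 2009 (at 2003 prices) = 49.57·304 + 16.69·521 + 19.70·1186 = 47128.97.
Deflator = Nominal/Real × 100 = 67001.96/47128.97 × 100 = 142.167.

142.17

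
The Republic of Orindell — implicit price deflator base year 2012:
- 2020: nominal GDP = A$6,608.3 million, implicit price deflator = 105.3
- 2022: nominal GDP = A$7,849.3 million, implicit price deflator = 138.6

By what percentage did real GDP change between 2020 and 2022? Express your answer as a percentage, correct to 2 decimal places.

-9.76%

Real GDP 2020 = 6608.3 / 1.053 = 6275.69.
Real GDP 2022 = 7849.3 / 1.386 = 5663.28.
Real growth = 5663.28 / 6275.69 − 1 = -0.0976.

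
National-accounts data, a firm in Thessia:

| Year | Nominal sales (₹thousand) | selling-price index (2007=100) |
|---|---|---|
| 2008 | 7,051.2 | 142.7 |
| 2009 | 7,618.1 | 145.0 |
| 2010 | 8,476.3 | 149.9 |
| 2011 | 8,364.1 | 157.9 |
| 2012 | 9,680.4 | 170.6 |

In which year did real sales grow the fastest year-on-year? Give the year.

2009: real = 7618.1/1.450 = 5253.86; growth vs 2008 (4941.28) = 6.33%.
2010: real = 8476.3/1.499 = 5654.64; growth vs 2009 (5253.86) = 7.63%.
2011: real = 8364.1/1.579 = 5297.09; growth vs 2010 (5654.64) = -6.32%.
2012: real = 9680.4/1.706 = 5674.33; growth vs 2011 (5297.09) = 7.12%.

2010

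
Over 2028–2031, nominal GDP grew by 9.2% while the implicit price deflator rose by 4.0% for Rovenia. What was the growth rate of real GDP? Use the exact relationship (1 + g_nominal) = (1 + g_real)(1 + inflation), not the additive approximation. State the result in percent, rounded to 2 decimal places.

5.00%

(1 + g_nom) = (1 + g_real)(1 + π), so g_real = 1.0920 / 1.0400 − 1 = 0.05000.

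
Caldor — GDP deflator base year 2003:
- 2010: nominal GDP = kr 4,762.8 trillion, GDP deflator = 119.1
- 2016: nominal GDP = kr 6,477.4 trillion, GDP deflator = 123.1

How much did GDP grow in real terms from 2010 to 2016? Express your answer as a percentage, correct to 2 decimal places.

31.58%

Deflate each year: 2010 → 4762.8/1.191 = 3998.99; 2016 → 6477.4/1.231 = 5261.90.
So real GDP changed by 5261.90/3998.99 − 1 = 0.3158, i.e. 31.58%.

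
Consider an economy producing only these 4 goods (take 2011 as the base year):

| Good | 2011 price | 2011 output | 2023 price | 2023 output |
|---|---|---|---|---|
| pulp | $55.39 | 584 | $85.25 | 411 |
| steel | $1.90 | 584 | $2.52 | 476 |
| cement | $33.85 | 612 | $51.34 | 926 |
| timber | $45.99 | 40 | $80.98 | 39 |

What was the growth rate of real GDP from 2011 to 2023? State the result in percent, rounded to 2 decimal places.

Real GDP 2011 = Nominal GDP 2011 = 55.39·584 + 1.90·584 + 33.85·612 + 45.99·40 = 56013.16.
Real GDP 2023 (at 2011 prices) = 55.39·411 + 1.90·476 + 33.85·926 + 45.99·39 = 56808.40.
Real growth = 56808.40/56013.16 − 1 = 0.0142.

1.42%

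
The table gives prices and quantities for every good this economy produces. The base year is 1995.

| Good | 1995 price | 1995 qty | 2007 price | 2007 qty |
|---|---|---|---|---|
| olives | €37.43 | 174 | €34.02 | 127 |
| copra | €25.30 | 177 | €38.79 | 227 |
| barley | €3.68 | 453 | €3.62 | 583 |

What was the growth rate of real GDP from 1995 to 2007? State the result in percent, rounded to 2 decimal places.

-0.12%

Real GDP 1995 = Nominal GDP 1995 = 37.43·174 + 25.30·177 + 3.68·453 = 12657.96.
Real GDP 2007 (at 1995 prices) = 37.43·127 + 25.30·227 + 3.68·583 = 12642.15.
Real growth = 12642.15/12657.96 − 1 = -0.0012.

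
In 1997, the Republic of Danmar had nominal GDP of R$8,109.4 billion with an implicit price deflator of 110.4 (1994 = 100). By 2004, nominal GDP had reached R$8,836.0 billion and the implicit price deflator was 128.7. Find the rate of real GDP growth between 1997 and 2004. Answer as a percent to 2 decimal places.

-6.53%

Deflate each year: 1997 → 8109.4/1.104 = 7345.47; 2004 → 8836.0/1.287 = 6865.58.
So real GDP changed by 6865.58/7345.47 − 1 = -0.0653, i.e. -6.53%.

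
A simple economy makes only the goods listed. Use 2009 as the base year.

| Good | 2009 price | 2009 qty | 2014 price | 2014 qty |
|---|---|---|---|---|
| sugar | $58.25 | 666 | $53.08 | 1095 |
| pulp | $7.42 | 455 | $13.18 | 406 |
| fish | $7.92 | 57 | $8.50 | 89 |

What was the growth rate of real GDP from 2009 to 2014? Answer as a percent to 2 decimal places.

Real GDP 2009 = Nominal GDP 2009 = 58.25·666 + 7.42·455 + 7.92·57 = 42622.04.
Real GDP 2014 (at 2009 prices) = 58.25·1095 + 7.42·406 + 7.92·89 = 67501.15.
Real growth = 67501.15/42622.04 − 1 = 0.5837.

58.37%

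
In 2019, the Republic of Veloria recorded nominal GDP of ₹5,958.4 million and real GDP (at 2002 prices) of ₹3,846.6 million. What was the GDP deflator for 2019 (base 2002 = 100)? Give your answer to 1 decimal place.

GDP deflator = (Nominal / Real) × 100 = 5958.4 / 3846.6 × 100 = 154.90.

154.9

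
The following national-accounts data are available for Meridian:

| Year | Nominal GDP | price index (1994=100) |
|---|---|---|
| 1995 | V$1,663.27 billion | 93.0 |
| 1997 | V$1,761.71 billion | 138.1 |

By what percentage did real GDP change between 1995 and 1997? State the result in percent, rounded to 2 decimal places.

-28.67%

Deflate each year: 1995 → 1663.27/0.930 = 1788.46; 1997 → 1761.71/1.381 = 1275.68.
So real GDP changed by 1275.68/1788.46 − 1 = -0.2867, i.e. -28.67%.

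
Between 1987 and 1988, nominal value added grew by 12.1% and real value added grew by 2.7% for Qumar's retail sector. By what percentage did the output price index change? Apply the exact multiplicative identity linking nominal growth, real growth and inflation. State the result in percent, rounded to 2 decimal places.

9.15%

(1 + g_nom) = (1 + g_real)(1 + π), so π = 1.1210 / 1.0270 − 1 = 0.09153.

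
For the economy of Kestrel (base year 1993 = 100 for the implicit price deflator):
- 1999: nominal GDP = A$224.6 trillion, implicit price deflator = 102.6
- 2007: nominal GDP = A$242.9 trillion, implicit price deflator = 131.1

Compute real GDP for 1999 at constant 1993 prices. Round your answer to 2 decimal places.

Real GDP = Nominal / (implicit price deflator/100) = 224.6 / 1.026 = 218.91.

A$218.91 trillion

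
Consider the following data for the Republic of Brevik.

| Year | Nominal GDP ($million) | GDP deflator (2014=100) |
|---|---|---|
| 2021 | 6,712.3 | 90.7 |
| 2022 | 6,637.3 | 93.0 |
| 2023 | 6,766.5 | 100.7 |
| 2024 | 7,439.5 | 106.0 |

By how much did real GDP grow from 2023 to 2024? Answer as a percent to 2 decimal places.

4.45%

Real GDP 2023 = 6766.5/1.007 = 6719.46.
Real GDP 2024 = 7439.5/1.060 = 7018.40.
Change = 7018.40/6719.46 − 1 = 0.0445.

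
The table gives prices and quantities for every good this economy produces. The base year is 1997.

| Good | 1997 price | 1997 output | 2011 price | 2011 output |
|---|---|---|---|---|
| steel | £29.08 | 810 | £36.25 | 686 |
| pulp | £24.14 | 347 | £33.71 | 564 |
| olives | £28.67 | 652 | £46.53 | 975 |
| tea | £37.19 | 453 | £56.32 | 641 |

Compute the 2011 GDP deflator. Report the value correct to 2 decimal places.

Nominal GDP 2011 = 36.25·686 + 33.71·564 + 46.53·975 + 56.32·641 = 125347.81.
Real GDP 2011 (at 1997 prices) = 29.08·686 + 24.14·564 + 28.67·975 + 37.19·641 = 85355.88.
Deflator = Nominal/Real × 100 = 125347.81/85355.88 × 100 = 146.853.

146.85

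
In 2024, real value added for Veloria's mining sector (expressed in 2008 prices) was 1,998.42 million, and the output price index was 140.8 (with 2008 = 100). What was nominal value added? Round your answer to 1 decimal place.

Nominal value added = Real × (output price index/100) = 1998.42 × 1.408 = 2813.78.

2,813.8 million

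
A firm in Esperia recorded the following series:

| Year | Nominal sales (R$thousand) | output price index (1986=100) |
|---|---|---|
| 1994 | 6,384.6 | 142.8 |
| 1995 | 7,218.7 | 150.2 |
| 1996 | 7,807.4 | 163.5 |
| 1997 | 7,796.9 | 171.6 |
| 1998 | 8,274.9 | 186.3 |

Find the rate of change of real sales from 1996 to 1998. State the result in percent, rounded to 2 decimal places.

Real sales 1996 = 7807.4/1.635 = 4775.17.
Real sales 1998 = 8274.9/1.863 = 4441.71.
Change = 4441.71/4775.17 − 1 = -0.0698.

-6.98%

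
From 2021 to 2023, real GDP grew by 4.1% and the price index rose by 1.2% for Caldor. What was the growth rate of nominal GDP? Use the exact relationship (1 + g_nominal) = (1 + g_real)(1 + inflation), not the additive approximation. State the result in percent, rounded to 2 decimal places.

5.35%

(1 + g_nom) = (1 + g_real)(1 + π) = 1.0410 × 1.0120 = 1.05349.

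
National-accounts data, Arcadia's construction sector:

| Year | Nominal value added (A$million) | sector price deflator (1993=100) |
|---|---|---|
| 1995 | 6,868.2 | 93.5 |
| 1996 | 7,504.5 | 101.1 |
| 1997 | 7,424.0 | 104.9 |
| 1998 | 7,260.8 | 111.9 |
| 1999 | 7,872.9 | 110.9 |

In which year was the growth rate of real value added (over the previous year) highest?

1996: real = 7504.5/1.011 = 7422.85; growth vs 1995 (7345.67) = 1.05%.
1997: real = 7424.0/1.049 = 7077.22; growth vs 1996 (7422.85) = -4.66%.
1998: real = 7260.8/1.119 = 6488.65; growth vs 1997 (7077.22) = -8.32%.
1999: real = 7872.9/1.109 = 7099.10; growth vs 1998 (6488.65) = 9.41%.

1999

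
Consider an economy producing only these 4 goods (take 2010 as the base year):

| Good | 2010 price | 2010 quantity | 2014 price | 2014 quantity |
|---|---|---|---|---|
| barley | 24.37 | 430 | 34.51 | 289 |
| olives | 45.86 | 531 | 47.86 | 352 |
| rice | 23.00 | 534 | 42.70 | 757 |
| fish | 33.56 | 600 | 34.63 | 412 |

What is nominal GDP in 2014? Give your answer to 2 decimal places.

73411.57

Nominal GDP 2014 = Σ (p_2014 × q_2014) = 34.51·289 + 47.86·352 + 42.70·757 + 34.63·412 = 73411.57.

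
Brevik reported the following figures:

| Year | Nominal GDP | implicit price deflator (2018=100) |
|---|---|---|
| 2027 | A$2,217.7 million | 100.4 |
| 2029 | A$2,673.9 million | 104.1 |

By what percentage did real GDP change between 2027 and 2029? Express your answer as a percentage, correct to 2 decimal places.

Deflate each year: 2027 → 2217.7/1.004 = 2208.86; 2029 → 2673.9/1.041 = 2568.59.
So real GDP changed by 2568.59/2208.86 − 1 = 0.1629, i.e. 16.29%.

16.29%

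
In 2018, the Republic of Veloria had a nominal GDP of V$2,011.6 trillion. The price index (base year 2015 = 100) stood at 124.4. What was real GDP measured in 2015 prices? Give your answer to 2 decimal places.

V$1,617.04 trillion

Real GDP = Nominal / (price index/100) = 2011.6 / 1.244 = 1617.04.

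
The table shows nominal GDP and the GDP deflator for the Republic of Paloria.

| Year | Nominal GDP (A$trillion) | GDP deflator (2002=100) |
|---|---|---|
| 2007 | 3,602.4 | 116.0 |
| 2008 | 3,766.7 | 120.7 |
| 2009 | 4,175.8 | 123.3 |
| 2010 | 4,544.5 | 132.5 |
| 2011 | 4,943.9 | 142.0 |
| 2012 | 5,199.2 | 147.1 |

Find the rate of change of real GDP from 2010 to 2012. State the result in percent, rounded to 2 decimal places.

Real GDP 2010 = 4544.5/1.325 = 3429.81.
Real GDP 2012 = 5199.2/1.471 = 3534.47.
Change = 3534.47/3429.81 − 1 = 0.0305.

3.05%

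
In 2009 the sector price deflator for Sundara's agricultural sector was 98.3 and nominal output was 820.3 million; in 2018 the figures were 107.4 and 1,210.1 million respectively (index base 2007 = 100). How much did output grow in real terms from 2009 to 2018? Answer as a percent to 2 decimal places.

Real output 2009 = 820.3 / 0.983 = 834.49.
Real output 2018 = 1210.1 / 1.074 = 1126.72.
Real growth = 1126.72 / 834.49 − 1 = 0.3502.

35.02%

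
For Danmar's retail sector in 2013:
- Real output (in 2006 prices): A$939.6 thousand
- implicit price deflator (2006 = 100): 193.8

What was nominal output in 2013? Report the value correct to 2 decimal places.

A$1,820.94 thousand

Nominal output = Real × (implicit price deflator/100) = 939.6 × 1.938 = 1820.94.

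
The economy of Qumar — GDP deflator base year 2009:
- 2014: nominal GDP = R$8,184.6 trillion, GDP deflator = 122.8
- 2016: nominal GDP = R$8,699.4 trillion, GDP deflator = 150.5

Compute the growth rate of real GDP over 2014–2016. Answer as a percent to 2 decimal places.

-13.27%

Deflate each year: 2014 → 8184.6/1.228 = 6664.98; 2016 → 8699.4/1.505 = 5780.33.
So real GDP changed by 5780.33/6664.98 − 1 = -0.1327, i.e. -13.27%.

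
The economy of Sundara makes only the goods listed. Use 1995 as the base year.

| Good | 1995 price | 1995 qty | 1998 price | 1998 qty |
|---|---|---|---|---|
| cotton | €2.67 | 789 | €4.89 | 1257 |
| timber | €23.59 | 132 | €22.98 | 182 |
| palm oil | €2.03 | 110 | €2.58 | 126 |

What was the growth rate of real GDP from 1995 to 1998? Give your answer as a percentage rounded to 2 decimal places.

45.22%

Real GDP 1995 = Nominal GDP 1995 = 2.67·789 + 23.59·132 + 2.03·110 = 5443.81.
Real GDP 1998 (at 1995 prices) = 2.67·1257 + 23.59·182 + 2.03·126 = 7905.35.
Real growth = 7905.35/5443.81 − 1 = 0.4522.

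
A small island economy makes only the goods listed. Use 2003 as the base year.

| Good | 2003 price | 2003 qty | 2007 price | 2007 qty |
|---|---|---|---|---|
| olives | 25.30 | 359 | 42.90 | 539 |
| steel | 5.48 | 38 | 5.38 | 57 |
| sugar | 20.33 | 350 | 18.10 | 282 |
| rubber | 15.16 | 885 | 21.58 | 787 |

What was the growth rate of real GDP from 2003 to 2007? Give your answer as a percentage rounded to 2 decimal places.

Real GDP 2003 = Nominal GDP 2003 = 25.30·359 + 5.48·38 + 20.33·350 + 15.16·885 = 29823.04.
Real GDP 2007 (at 2003 prices) = 25.30·539 + 5.48·57 + 20.33·282 + 15.16·787 = 31613.04.
Real growth = 31613.04/29823.04 − 1 = 0.0600.

6.00%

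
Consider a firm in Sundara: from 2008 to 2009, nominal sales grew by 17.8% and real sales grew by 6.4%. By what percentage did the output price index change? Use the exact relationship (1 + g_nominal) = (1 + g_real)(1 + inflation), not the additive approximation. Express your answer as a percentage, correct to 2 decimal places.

10.71%

(1 + g_nom) = (1 + g_real)(1 + π), so π = 1.1780 / 1.0640 − 1 = 0.10714.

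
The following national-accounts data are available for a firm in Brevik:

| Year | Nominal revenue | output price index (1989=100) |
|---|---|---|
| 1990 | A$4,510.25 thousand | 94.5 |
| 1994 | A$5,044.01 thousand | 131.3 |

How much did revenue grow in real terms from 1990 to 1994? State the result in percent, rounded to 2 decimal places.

Deflate each year: 1990 → 4510.25/0.945 = 4772.75; 1994 → 5044.01/1.313 = 3841.59.
So real revenue changed by 3841.59/4772.75 − 1 = -0.1951, i.e. -19.51%.

-19.51%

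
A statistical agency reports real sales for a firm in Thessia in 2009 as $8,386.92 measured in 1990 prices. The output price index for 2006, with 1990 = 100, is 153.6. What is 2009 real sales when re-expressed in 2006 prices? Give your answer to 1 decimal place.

Real sales in 2006 prices = Real sales in 1990 prices × (P_2006/P_1990) = 8386.92 × 1.536 = 12882.31.

$12,882.3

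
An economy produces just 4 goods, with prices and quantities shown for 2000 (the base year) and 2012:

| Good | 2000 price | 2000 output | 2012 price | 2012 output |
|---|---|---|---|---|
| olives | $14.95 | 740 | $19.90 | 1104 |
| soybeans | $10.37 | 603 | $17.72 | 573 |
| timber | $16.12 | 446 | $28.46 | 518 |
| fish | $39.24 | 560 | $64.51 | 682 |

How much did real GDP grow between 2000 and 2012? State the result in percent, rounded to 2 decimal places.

23.84%

Real GDP 2000 = Nominal GDP 2000 = 14.95·740 + 10.37·603 + 16.12·446 + 39.24·560 = 46480.03.
Real GDP 2012 (at 2000 prices) = 14.95·1104 + 10.37·573 + 16.12·518 + 39.24·682 = 57558.65.
Real growth = 57558.65/46480.03 − 1 = 0.2384.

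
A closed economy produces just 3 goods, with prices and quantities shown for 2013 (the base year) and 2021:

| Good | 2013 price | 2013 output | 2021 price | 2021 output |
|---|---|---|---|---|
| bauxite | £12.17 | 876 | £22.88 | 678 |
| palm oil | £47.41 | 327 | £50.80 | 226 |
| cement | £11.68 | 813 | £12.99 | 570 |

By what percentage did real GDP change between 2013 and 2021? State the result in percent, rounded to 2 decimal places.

Real GDP 2013 = Nominal GDP 2013 = 12.17·876 + 47.41·327 + 11.68·813 = 35659.83.
Real GDP 2021 (at 2013 prices) = 12.17·678 + 47.41·226 + 11.68·570 = 25623.52.
Real growth = 25623.52/35659.83 − 1 = -0.2814.

-28.14%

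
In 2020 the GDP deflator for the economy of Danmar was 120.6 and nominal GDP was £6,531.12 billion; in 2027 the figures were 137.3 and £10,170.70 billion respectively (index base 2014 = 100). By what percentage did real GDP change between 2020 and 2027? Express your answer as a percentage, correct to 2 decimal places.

Real GDP 2020 = 6531.12 / 1.206 = 5415.52.
Real GDP 2027 = 10170.70 / 1.373 = 7407.65.
Real growth = 7407.65 / 5415.52 − 1 = 0.3679.

36.79%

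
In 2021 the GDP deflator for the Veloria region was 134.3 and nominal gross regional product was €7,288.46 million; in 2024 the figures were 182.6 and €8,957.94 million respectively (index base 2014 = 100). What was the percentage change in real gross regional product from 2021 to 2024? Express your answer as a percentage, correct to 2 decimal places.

Deflate each year: 2021 → 7288.46/1.343 = 5427.00; 2024 → 8957.94/1.826 = 4905.77.
So real gross regional product changed by 4905.77/5427.00 − 1 = -0.0960, i.e. -9.60%.

-9.60%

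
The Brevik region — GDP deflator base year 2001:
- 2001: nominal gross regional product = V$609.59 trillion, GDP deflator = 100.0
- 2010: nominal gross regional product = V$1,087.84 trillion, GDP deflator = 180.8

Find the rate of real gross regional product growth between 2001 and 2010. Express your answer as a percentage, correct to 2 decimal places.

Real gross regional product 2001 = 609.59 / 1.000 = 609.59.
Real gross regional product 2010 = 1087.84 / 1.808 = 601.68.
Real growth = 601.68 / 609.59 − 1 = -0.0130.

-1.30%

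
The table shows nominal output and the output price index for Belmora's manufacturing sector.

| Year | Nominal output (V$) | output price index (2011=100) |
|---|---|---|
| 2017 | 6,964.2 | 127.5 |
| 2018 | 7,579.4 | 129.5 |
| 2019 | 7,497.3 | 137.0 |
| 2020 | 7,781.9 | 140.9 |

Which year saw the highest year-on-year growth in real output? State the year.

2018

2018: real = 7579.4/1.295 = 5852.82; growth vs 2017 (5462.12) = 7.15%.
2019: real = 7497.3/1.370 = 5472.48; growth vs 2018 (5852.82) = -6.50%.
2020: real = 7781.9/1.409 = 5523.00; growth vs 2019 (5472.48) = 0.92%.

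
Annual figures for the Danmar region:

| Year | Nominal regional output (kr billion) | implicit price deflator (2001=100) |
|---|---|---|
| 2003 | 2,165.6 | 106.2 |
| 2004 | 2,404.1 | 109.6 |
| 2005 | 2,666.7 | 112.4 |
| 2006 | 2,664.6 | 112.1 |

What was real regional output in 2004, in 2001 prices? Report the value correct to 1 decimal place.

kr 2,193.5 billion

Real regional output 2004 = 2404.1 / 1.096 = 2193.52.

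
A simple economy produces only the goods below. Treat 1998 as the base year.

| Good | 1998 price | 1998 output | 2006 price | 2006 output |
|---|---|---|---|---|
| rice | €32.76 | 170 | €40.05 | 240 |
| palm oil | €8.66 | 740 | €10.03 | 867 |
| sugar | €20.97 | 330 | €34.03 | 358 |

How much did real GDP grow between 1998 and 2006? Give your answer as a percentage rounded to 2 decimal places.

Real GDP 1998 = Nominal GDP 1998 = 32.76·170 + 8.66·740 + 20.97·330 = 18897.70.
Real GDP 2006 (at 1998 prices) = 32.76·240 + 8.66·867 + 20.97·358 = 22877.88.
Real growth = 22877.88/18897.70 − 1 = 0.2106.

21.06%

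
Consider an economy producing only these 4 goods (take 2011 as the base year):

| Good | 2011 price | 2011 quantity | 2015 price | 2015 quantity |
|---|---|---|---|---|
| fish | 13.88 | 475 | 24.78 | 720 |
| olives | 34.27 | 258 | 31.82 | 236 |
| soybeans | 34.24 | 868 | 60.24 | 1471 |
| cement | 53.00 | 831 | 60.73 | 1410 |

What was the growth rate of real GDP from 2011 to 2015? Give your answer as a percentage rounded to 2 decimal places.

Real GDP 2011 = Nominal GDP 2011 = 13.88·475 + 34.27·258 + 34.24·868 + 53.00·831 = 89197.98.
Real GDP 2015 (at 2011 prices) = 13.88·720 + 34.27·236 + 34.24·1471 + 53.00·1410 = 143178.36.
Real growth = 143178.36/89197.98 − 1 = 0.6052.

60.52%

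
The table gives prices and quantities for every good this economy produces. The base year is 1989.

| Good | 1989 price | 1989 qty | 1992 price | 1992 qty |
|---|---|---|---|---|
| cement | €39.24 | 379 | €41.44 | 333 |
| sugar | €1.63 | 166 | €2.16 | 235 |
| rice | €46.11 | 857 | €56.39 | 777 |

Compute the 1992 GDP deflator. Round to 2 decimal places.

Nominal GDP 1992 = 41.44·333 + 2.16·235 + 56.39·777 = 58122.15.
Real GDP 1992 (at 1989 prices) = 39.24·333 + 1.63·235 + 46.11·777 = 49277.44.
Deflator = Nominal/Real × 100 = 58122.15/49277.44 × 100 = 117.949.

117.95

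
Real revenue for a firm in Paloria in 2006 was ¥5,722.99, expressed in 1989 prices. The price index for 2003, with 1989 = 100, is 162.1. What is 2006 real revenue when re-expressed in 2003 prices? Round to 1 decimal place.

Real revenue in 2003 prices = Real revenue in 1989 prices × (P_2003/P_1989) = 5722.99 × 1.621 = 9276.97.

¥9,277.0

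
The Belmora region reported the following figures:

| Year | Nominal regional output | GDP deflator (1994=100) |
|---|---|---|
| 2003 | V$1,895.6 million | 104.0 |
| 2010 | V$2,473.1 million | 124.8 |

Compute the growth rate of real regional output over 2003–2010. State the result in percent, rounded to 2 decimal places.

Real regional output 2003 = 1895.6 / 1.040 = 1822.69.
Real regional output 2010 = 2473.1 / 1.248 = 1981.65.
Real growth = 1981.65 / 1822.69 − 1 = 0.0872.

8.72%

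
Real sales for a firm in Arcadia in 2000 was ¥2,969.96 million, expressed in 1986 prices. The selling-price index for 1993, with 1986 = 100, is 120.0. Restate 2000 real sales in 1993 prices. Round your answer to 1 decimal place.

Real sales in 1993 prices = Real sales in 1986 prices × (P_1993/P_1986) = 2969.96 × 1.200 = 3563.95.

¥3,564.0 million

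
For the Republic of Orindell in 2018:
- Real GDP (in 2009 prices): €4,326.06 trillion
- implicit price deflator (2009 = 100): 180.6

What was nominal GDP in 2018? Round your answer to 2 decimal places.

Nominal GDP = Real × (implicit price deflator/100) = 4326.06 × 1.806 = 7812.86.

€7,812.86 trillion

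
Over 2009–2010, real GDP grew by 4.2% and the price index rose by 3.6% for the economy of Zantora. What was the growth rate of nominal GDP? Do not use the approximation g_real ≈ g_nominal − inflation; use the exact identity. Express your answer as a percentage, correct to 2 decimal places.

(1 + g_nom) = (1 + g_real)(1 + π) = 1.0420 × 1.0360 = 1.07951.

7.95%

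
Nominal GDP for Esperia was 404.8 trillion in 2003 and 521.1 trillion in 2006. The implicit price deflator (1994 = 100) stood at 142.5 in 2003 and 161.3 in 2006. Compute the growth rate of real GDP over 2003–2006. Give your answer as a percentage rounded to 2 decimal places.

Deflate each year: 2003 → 404.8/1.425 = 284.07; 2006 → 521.1/1.613 = 323.06.
So real GDP changed by 323.06/284.07 − 1 = 0.1373, i.e. 13.73%.

13.73%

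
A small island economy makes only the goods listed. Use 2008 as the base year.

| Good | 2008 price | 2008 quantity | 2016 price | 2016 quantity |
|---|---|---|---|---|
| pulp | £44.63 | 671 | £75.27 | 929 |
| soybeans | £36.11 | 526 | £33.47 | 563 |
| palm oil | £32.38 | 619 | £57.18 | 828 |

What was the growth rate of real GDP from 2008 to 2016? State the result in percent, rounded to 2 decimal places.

28.44%

Real GDP 2008 = Nominal GDP 2008 = 44.63·671 + 36.11·526 + 32.38·619 = 68983.81.
Real GDP 2016 (at 2008 prices) = 44.63·929 + 36.11·563 + 32.38·828 = 88601.84.
Real growth = 88601.84/68983.81 − 1 = 0.2844.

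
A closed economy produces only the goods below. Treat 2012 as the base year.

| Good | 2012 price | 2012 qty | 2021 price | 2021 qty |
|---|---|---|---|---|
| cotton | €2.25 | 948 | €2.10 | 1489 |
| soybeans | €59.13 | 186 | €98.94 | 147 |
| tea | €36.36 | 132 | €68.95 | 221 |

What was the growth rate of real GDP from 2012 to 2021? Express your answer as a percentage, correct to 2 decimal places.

Real GDP 2012 = Nominal GDP 2012 = 2.25·948 + 59.13·186 + 36.36·132 = 17930.70.
Real GDP 2021 (at 2012 prices) = 2.25·1489 + 59.13·147 + 36.36·221 = 20077.92.
Real growth = 20077.92/17930.70 − 1 = 0.1198.

11.98%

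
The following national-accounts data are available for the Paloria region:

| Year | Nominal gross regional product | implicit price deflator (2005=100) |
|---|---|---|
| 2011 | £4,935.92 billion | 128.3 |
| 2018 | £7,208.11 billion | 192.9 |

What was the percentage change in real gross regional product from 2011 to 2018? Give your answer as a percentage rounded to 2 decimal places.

-2.87%

Real gross regional product 2011 = 4935.92 / 1.283 = 3847.17.
Real gross regional product 2018 = 7208.11 / 1.929 = 3736.71.
Real growth = 3736.71 / 3847.17 − 1 = -0.0287.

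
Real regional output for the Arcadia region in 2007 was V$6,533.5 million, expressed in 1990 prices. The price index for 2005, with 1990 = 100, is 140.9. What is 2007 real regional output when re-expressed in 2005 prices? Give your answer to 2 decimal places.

V$9,205.70 million

Real regional output in 2005 prices = Real regional output in 1990 prices × (P_2005/P_1990) = 6533.5 × 1.409 = 9205.70.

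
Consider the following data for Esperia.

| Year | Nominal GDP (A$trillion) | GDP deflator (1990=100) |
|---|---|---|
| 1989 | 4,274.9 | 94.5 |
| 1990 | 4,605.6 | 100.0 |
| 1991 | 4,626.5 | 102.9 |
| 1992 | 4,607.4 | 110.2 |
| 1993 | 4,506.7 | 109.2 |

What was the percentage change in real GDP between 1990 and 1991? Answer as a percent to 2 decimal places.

-2.38%

Real GDP 1990 = 4605.6/1.000 = 4605.60.
Real GDP 1991 = 4626.5/1.029 = 4496.11.
Change = 4496.11/4605.60 − 1 = -0.0238.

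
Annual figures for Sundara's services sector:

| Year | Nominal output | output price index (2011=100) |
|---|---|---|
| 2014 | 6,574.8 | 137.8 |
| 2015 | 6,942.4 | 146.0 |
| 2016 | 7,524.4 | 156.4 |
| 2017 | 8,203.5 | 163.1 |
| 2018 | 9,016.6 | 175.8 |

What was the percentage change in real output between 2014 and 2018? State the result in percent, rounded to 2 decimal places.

Real output 2014 = 6574.8/1.378 = 4771.26.
Real output 2018 = 9016.6/1.758 = 5128.90.
Change = 5128.90/4771.26 − 1 = 0.0750.

7.50%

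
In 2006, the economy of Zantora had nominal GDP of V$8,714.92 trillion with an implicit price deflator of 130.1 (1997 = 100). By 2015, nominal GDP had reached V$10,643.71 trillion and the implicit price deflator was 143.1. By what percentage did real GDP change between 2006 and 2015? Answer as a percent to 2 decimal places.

Real GDP 2006 = 8714.92 / 1.301 = 6698.63.
Real GDP 2015 = 10643.71 / 1.431 = 7437.95.
Real growth = 7437.95 / 6698.63 − 1 = 0.1104.

11.04%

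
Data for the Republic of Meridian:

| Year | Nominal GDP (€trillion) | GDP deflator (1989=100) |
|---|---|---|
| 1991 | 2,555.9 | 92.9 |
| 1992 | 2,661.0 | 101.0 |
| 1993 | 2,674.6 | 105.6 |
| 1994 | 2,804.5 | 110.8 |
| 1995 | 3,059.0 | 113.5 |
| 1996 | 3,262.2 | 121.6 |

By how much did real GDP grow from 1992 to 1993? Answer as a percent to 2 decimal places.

-3.87%

Real GDP 1992 = 2661.0/1.010 = 2634.65.
Real GDP 1993 = 2674.6/1.056 = 2532.77.
Change = 2532.77/2634.65 − 1 = -0.0387.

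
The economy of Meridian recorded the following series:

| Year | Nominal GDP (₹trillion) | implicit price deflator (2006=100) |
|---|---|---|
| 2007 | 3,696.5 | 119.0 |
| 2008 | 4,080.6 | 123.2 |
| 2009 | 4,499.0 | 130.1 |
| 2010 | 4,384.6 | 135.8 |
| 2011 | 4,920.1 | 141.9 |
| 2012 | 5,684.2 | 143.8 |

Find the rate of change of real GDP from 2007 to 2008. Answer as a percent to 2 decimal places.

6.63%

Real GDP 2007 = 3696.5/1.190 = 3106.30.
Real GDP 2008 = 4080.6/1.232 = 3312.18.
Change = 3312.18/3106.30 − 1 = 0.0663.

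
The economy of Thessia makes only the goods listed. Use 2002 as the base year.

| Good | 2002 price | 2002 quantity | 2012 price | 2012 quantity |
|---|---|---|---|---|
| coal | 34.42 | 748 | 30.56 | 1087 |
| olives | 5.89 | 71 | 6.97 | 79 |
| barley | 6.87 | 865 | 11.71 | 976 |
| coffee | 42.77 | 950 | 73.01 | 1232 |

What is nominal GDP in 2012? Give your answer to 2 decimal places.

Nominal GDP 2012 = Σ (p_2012 × q_2012) = 30.56·1087 + 6.97·79 + 11.71·976 + 73.01·1232 = 135146.63.

135146.63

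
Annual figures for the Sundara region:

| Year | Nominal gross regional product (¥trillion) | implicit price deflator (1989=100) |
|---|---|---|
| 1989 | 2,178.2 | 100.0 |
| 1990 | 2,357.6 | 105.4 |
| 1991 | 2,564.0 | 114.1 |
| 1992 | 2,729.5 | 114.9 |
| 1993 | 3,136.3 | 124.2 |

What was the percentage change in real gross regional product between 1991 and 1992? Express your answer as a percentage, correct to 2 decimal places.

Real gross regional product 1991 = 2564.0/1.141 = 2247.15.
Real gross regional product 1992 = 2729.5/1.149 = 2375.54.
Change = 2375.54/2247.15 − 1 = 0.0571.

5.71%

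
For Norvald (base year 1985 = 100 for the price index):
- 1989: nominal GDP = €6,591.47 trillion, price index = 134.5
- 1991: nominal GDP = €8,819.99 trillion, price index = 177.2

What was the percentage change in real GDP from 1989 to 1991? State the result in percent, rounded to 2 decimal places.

Real GDP 1989 = 6591.47 / 1.345 = 4900.72.
Real GDP 1991 = 8819.99 / 1.772 = 4977.42.
Real growth = 4977.42 / 4900.72 − 1 = 0.0157.

1.57%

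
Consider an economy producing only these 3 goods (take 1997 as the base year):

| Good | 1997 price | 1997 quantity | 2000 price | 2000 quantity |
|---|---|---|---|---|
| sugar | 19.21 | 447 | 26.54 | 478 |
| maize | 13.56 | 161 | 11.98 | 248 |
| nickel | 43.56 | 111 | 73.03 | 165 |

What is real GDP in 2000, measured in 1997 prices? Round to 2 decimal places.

Real GDP 2000 = Σ (p_1997 × q_2000) = 19.21·478 + 13.56·248 + 43.56·165 = 19732.66.

19732.66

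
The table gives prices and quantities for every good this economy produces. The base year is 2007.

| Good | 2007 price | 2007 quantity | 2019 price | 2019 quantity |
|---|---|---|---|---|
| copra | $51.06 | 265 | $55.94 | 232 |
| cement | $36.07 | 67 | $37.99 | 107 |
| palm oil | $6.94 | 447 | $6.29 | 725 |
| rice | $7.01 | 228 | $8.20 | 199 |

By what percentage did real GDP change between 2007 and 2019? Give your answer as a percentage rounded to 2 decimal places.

7.19%

Real GDP 2007 = Nominal GDP 2007 = 51.06·265 + 36.07·67 + 6.94·447 + 7.01·228 = 20648.05.
Real GDP 2019 (at 2007 prices) = 51.06·232 + 36.07·107 + 6.94·725 + 7.01·199 = 22131.90.
Real growth = 22131.90/20648.05 − 1 = 0.0719.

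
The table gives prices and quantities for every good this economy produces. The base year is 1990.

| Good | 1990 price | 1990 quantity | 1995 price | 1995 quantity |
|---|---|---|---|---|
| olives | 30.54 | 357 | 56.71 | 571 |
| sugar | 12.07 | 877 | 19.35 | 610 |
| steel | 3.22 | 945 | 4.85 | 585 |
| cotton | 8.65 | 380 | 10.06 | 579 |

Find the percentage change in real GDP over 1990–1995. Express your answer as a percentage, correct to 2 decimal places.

13.93%

Real GDP 1990 = Nominal GDP 1990 = 30.54·357 + 12.07·877 + 3.22·945 + 8.65·380 = 27818.07.
Real GDP 1995 (at 1990 prices) = 30.54·571 + 12.07·610 + 3.22·585 + 8.65·579 = 31693.09.
Real growth = 31693.09/27818.07 − 1 = 0.1393.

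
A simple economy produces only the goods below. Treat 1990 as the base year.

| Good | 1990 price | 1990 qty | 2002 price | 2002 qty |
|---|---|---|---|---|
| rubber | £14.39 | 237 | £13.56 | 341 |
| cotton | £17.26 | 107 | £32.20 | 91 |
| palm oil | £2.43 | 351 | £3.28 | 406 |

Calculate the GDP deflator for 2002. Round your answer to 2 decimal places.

Nominal GDP 2002 = 13.56·341 + 32.20·91 + 3.28·406 = 8885.84.
Real GDP 2002 (at 1990 prices) = 14.39·341 + 17.26·91 + 2.43·406 = 7464.23.
Deflator = Nominal/Real × 100 = 8885.84/7464.23 × 100 = 119.046.

119.05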